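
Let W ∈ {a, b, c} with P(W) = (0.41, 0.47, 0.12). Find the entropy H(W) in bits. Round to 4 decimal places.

H(W) = −Σ p·log₂ p.
  −(0.41)·log₂(0.41) = 0.52738
  −(0.47)·log₂(0.47) = 0.51196
  −(0.12)·log₂(0.12) = 0.36707
Sum: 0.52738 + 0.51196 + 0.36707 = 1.4064 bits.

1.4064 bits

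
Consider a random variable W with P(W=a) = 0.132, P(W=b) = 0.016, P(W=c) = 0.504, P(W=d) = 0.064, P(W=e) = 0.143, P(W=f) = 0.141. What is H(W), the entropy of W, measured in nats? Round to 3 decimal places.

H(W) = −Σ p·ln p.
  −(0.132)·ln(0.132) = 0.2673
  −(0.016)·ln(0.016) = 0.0662
  −(0.504)·ln(0.504) = 0.3453
  −(0.064)·ln(0.064) = 0.1759
  −(0.143)·ln(0.143) = 0.2781
  −(0.141)·ln(0.141) = 0.2762
Sum: 0.2673 + 0.0662 + 0.3453 + 0.1759 + 0.2781 + 0.2762 = 1.409 nats.

1.409 nats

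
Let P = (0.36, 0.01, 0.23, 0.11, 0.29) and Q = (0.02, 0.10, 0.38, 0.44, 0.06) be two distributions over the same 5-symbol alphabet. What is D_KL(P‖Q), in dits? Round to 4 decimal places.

D(P‖Q) = Σ p·log₁₀(p/q).
  0.36·log₁₀(0.36/0.02) = 0.45190
  0.01·log₁₀(0.01/0.10) = -0.01000
  0.23·log₁₀(0.23/0.38) = -0.05015
  0.11·log₁₀(0.11/0.44) = -0.06623
  0.29·log₁₀(0.29/0.06) = 0.19843
D(P‖Q) = 0.5240 dits.

0.5240 dits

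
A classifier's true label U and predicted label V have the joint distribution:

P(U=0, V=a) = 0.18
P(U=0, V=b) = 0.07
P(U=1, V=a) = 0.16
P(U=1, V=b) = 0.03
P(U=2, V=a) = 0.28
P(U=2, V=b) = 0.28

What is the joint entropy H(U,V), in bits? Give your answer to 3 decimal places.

2.317 bits

H(U,V) = −Σ p(x,y)·log₂ p(x,y) over all 6 cells.
  cell (0,a): −0.18·log₂0.18 = 0.4453
  cell (0,b): −0.07·log₂0.07 = 0.2686
  cell (1,a): −0.16·log₂0.16 = 0.4230
  cell (1,b): −0.03·log₂0.03 = 0.1518
  cell (2,a): −0.28·log₂0.28 = 0.5142
  cell (2,b): −0.28·log₂0.28 = 0.5142
Sum = 2.317 bits.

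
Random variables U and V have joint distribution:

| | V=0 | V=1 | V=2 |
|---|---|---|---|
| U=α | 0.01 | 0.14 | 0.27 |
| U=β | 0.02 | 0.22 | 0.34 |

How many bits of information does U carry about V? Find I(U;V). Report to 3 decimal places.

Marginals: p(U) = (0.4200, 0.5800), p(V) = (0.0300, 0.3600, 0.6100).
I(U;V) = Σ p(x,y)·log₂[p(x,y)/(p(x)p(y))].
  (α,0): 0.01·log₂(0.7937) = -0.0033
  (α,1): 0.14·log₂(0.9259) = -0.0155
  (α,2): 0.27·log₂(1.0539) = 0.0204
  (β,0): 0.02·log₂(1.1494) = 0.0040
  (β,1): 0.22·log₂(1.0536) = 0.0166
  (β,2): 0.34·log₂(0.9610) = -0.0195
Sum = 0.003 bits.

0.003 bits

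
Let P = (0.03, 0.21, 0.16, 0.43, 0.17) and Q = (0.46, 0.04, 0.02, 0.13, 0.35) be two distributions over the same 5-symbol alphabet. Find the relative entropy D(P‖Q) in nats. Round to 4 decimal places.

D(P‖Q) = Σ p·ln(p/q).
  0.03·ln(0.03/0.46) = -0.08190
  0.21·ln(0.21/0.04) = 0.34823
  0.16·ln(0.16/0.02) = 0.33271
  0.43·ln(0.43/0.13) = 0.51439
  0.17·ln(0.17/0.35) = -0.12276
D(P‖Q) = 0.9907 nats.

0.9907 nats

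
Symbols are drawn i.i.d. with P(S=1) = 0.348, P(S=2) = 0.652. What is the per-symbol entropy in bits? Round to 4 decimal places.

H(S) = −Σ p·log₂ p.
  −(0.348)·log₂(0.348) = 0.52995
  −(0.652)·log₂(0.652) = 0.40232
Sum: 0.52995 + 0.40232 = 0.9323 bits.

0.9323 bits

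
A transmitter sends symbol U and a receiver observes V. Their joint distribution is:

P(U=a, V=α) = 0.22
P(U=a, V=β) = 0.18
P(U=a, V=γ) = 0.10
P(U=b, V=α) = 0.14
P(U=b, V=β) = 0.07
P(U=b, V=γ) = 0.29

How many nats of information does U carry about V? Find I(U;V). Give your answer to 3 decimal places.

Marginals: p(U) = (0.5000, 0.5000), p(V) = (0.3600, 0.2500, 0.3900).
I(U;V) = H(U) + H(V) − H(U,V).
H(U) = 0.6931, H(V) = 1.0816, H(U,V) = 1.6924.
I(U;V) = 0.6931 + 1.0816 − 1.6924 = 0.082 nats.

0.082 nats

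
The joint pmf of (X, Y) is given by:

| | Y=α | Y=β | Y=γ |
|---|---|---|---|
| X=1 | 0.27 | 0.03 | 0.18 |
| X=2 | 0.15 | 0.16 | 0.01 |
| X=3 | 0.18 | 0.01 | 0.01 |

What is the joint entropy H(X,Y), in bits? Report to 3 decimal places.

2.585 bits

H(X,Y) = −Σ p(x,y)·log₂ p(x,y) over all 9 cells.
  cell (1,α): −0.27·log₂0.27 = 0.5100
  cell (1,β): −0.03·log₂0.03 = 0.1518
  cell (1,γ): −0.18·log₂0.18 = 0.4453
  cell (2,α): −0.15·log₂0.15 = 0.4105
  cell (2,β): −0.16·log₂0.16 = 0.4230
  cell (2,γ): −0.01·log₂0.01 = 0.0664
  cell (3,α): −0.18·log₂0.18 = 0.4453
  cell (3,β): −0.01·log₂0.01 = 0.0664
  cell (3,γ): −0.01·log₂0.01 = 0.0664
Sum = 2.585 bits.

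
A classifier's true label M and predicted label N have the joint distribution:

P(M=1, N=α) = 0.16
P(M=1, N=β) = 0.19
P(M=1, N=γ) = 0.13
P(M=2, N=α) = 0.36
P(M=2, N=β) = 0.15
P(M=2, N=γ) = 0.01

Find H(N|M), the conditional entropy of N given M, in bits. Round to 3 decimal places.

1.270 bits

Chain rule: H(N|M) = H(M,N) − H(M).
Marginals: p(M) = (0.4800, 0.5200), p(N) = (0.5200, 0.3400, 0.1400).
H(M,N) = 2.2685 bits; H(M) = 0.9988 bits.
H(N|M) = 2.2685 − 0.9988 = 1.270 bits.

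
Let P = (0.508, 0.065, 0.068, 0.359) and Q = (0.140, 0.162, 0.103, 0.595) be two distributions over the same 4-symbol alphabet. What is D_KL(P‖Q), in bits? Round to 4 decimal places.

0.5565 bits

D(P‖Q) = Σ p·log₂(p/q).
  0.508·log₂(0.508/0.140) = 0.94458
  0.065·log₂(0.065/0.162) = -0.08564
  0.068·log₂(0.068/0.103) = -0.04073
  0.359·log₂(0.359/0.595) = -0.26168
D(P‖Q) = 0.5565 bits.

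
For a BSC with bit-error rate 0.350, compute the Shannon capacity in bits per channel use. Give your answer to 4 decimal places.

0.0659 bits

Binary symmetric channel: C = 1 − h₂(ε) where h₂ is the binary entropy function.
h₂(0.350) = −0.350·log₂0.350 − 0.650·log₂0.650 = 0.9341.
C = 1 − 0.9341 = 0.0659 bits per channel use.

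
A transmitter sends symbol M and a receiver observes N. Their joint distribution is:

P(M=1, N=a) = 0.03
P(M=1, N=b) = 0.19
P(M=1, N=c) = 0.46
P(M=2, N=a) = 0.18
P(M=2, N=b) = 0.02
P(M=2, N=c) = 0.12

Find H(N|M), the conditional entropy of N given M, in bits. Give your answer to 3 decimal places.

1.143 bits

Chain rule: H(N|M) = H(M,N) − H(M).
Marginals: p(M) = (0.6800, 0.3200), p(N) = (0.2100, 0.2100, 0.5800).
H(M,N) = 2.0476 bits; H(M) = 0.9044 bits.
H(N|M) = 2.0476 − 0.9044 = 1.143 bits.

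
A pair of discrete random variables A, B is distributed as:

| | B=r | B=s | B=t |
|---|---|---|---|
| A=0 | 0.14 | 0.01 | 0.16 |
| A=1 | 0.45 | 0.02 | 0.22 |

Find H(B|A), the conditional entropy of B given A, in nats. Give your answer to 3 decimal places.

Chain rule: H(B|A) = H(A,B) − H(A).
Marginals: p(A) = (0.3100, 0.6900), p(B) = (0.5900, 0.0300, 0.3800).
H(A,B) = 1.3852 nats; H(A) = 0.6191 nats.
H(B|A) = 1.3852 − 0.6191 = 0.766 nats.

0.766 nats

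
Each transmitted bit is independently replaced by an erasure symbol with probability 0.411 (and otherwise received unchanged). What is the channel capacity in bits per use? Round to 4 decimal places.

Binary erasure channel: capacity C = 1 − ε.
C = 1 − 0.411 = 0.5890 bits per channel use.

0.5890 bits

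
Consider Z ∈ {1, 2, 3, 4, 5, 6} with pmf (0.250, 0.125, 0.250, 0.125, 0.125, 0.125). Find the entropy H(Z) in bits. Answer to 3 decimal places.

H(Z) = −Σ p·log₂ p.
  −(0.250)·log₂(0.250) = 0.5000
  −(0.125)·log₂(0.125) = 0.3750
  −(0.250)·log₂(0.250) = 0.5000
  −(0.125)·log₂(0.125) = 0.3750
  −(0.125)·log₂(0.125) = 0.3750
  −(0.125)·log₂(0.125) = 0.3750
Sum: 0.5000 + 0.3750 + 0.5000 + 0.3750 + 0.3750 + 0.3750 = 2.500 bits.

2.500 bits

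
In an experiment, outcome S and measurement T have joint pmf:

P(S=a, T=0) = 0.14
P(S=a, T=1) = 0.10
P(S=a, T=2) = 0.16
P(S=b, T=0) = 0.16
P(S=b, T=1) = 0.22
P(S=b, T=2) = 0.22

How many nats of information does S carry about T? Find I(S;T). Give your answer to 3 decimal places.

Marginals: p(S) = (0.4000, 0.6000), p(T) = (0.3000, 0.3200, 0.3800).
I(S;T) = Σ p(x,y)·ln[p(x,y)/(p(x)p(y))].
  (a,0): 0.14·ln(1.1667) = 0.0216
  (a,1): 0.10·ln(0.7812) = -0.0247
  (a,2): 0.16·ln(1.0526) = 0.0082
  (b,0): 0.16·ln(0.8889) = -0.0188
  (b,1): 0.22·ln(1.1458) = 0.0299
  (b,2): 0.22·ln(0.9649) = -0.0079
Sum = 0.008 nats.

0.008 nats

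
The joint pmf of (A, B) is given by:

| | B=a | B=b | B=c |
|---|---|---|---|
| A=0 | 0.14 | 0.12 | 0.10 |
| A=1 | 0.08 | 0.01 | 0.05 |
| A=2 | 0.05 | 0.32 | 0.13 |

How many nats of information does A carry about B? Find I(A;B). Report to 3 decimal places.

0.121 nats

Marginals: p(A) = (0.3600, 0.1400, 0.5000), p(B) = (0.2700, 0.4500, 0.2800).
I(A;B) = H(A) + H(B) − H(A,B).
H(A) = 0.9896, H(B) = 1.0693, H(A,B) = 1.9375.
I(A;B) = 0.9896 + 1.0693 − 1.9375 = 0.121 nats.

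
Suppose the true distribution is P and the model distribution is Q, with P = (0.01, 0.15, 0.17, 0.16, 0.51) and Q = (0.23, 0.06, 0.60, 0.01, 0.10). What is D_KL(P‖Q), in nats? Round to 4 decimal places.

D(P‖Q) = Σ p·ln(p/q).
  0.01·ln(0.01/0.23) = -0.03135
  0.15·ln(0.15/0.06) = 0.13744
  0.17·ln(0.17/0.60) = -0.21439
  0.16·ln(0.16/0.01) = 0.44361
  0.51·ln(0.51/0.10) = 0.83091
D(P‖Q) = 1.1662 nats.

1.1662 nats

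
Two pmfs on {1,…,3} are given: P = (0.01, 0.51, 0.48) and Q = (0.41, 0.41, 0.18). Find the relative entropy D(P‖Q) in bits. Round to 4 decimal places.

0.7862 bits

D(P‖Q) = Σ p·log₂(p/q).
  0.01·log₂(0.01/0.41) = -0.05358
  0.51·log₂(0.51/0.41) = 0.16059
  0.48·log₂(0.48/0.18) = 0.67922
D(P‖Q) = 0.7862 bits.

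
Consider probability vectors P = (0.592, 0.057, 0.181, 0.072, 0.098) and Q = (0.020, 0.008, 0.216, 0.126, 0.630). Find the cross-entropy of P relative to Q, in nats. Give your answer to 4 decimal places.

3.0629 nats

H(P,Q) = −Σ p·ln q.
  −0.592·ln(0.020) = 2.31592
  −0.057·ln(0.008) = 0.27521
  −0.181·ln(0.216) = 0.27738
  −0.072·ln(0.126) = 0.14915
  −0.098·ln(0.630) = 0.04528
H(P,Q) = 3.0629 nats.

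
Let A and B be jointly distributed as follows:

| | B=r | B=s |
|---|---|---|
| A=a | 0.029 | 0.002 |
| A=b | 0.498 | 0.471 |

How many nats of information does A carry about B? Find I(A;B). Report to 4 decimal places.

Marginals: p(A) = (0.0310, 0.9690), p(B) = (0.5270, 0.4730).
I(A;B) = H(A) + H(B) − H(A,B).
H(A) = 0.1382, H(B) = 0.6917, H(A,B) = 0.8169.
I(A;B) = 0.1382 + 0.6917 − 0.8169 = 0.0130 nats.

0.0130 nats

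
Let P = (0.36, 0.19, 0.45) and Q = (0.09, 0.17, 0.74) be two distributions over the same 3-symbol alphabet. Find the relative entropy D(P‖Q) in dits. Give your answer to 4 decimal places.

D(P‖Q) = Σ p·log₁₀(p/q).
  0.36·log₁₀(0.36/0.09) = 0.21674
  0.19·log₁₀(0.19/0.17) = 0.00918
  0.45·log₁₀(0.45/0.74) = -0.09721
D(P‖Q) = 0.1287 dits.

0.1287 dits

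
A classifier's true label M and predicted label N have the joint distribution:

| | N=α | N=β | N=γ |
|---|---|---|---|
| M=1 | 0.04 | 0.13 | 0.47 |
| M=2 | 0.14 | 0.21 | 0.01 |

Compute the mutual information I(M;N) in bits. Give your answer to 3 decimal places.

0.409 bits

Marginals: p(M) = (0.6400, 0.3600), p(N) = (0.1800, 0.3400, 0.4800).
I(M;N) = H(M) + H(N) − H(M,N).
H(M) = 0.9427, H(N) = 1.4828, H(M,N) = 2.0167.
I(M;N) = 0.9427 + 1.4828 − 2.0167 = 0.409 bits.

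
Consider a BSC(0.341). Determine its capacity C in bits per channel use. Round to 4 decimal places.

0.0742 bits

Binary symmetric channel: C = 1 − h₂(ε) where h₂ is the binary entropy function.
h₂(0.341) = −0.341·log₂0.341 − 0.659·log₂0.659 = 0.9258.
C = 1 − 0.9258 = 0.0742 bits per channel use.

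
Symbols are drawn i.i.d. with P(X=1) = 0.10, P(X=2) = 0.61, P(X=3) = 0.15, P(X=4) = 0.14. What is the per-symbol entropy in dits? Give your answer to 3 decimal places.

0.474 dits

H(X) = −Σ p·log₁₀ p.
  −(0.10)·log₁₀(0.10) = 0.1000
  −(0.61)·log₁₀(0.61) = 0.1309
  −(0.15)·log₁₀(0.15) = 0.1236
  −(0.14)·log₁₀(0.14) = 0.1195
Sum: 0.1000 + 0.1309 + 0.1236 + 0.1195 = 0.474 dits.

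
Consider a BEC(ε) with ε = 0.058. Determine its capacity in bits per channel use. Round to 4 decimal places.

Binary erasure channel: capacity C = 1 − ε.
C = 1 − 0.058 = 0.9420 bits per channel use.

0.9420 bits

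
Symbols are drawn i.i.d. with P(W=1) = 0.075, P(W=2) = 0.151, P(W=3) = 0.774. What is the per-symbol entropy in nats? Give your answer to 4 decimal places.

0.6780 nats

H(W) = −Σ p·ln p.
  −(0.075)·ln(0.075) = 0.19427
  −(0.151)·ln(0.151) = 0.28546
  −(0.774)·ln(0.774) = 0.19829
Sum: 0.19427 + 0.28546 + 0.19829 = 0.6780 nats.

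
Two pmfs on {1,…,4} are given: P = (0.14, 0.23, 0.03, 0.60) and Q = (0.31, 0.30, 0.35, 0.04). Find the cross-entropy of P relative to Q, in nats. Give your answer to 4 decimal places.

2.4037 nats

H(P,Q) = −Σ p·ln q.
  −0.14·ln(0.31) = 0.16397
  −0.23·ln(0.30) = 0.27691
  −0.03·ln(0.35) = 0.03149
  −0.60·ln(0.04) = 1.93133
H(P,Q) = 2.4037 nats.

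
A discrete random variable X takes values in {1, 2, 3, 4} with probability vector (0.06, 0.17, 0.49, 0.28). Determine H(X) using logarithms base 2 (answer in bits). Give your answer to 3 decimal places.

H(X) = −Σ p·log₂ p.
  −(0.06)·log₂(0.06) = 0.2435
  −(0.17)·log₂(0.17) = 0.4346
  −(0.49)·log₂(0.49) = 0.5043
  −(0.28)·log₂(0.28) = 0.5142
Sum: 0.2435 + 0.4346 + 0.5043 + 0.5142 = 1.697 bits.

1.697 bits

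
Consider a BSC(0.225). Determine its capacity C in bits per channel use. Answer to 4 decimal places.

0.2308 bits

Binary symmetric channel: C = 1 − h₂(ε) where h₂ is the binary entropy function.
h₂(0.225) = −0.225·log₂0.225 − 0.775·log₂0.775 = 0.7692.
C = 1 − 0.7692 = 0.2308 bits per channel use.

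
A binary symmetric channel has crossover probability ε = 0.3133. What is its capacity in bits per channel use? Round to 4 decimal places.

Binary symmetric channel: C = 1 − h₂(ε) where h₂ is the binary entropy function.
h₂(0.3133) = −0.3133·log₂0.3133 − 0.6867·log₂0.6867 = 0.8969.
C = 1 − 0.8969 = 0.1031 bits per channel use.

0.1031 bits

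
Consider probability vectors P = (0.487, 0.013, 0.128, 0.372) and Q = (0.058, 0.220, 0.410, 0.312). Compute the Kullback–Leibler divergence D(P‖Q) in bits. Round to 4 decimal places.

D(P‖Q) = Σ p·log₂(p/q).
  0.487·log₂(0.487/0.058) = 1.49499
  0.013·log₂(0.013/0.220) = -0.05305
  0.128·log₂(0.128/0.410) = -0.21497
  0.372·log₂(0.372/0.312) = 0.09440
D(P‖Q) = 1.3214 bits.

1.3214 bits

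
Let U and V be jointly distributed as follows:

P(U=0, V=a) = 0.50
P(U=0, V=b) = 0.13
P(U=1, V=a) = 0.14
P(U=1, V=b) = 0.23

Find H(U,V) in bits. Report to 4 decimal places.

1.7674 bits

H(U,V) = −Σ p(x,y)·log₂ p(x,y) over all 4 cells.
  cell (0,a): −0.50·log₂0.50 = 0.50000
  cell (0,b): −0.13·log₂0.13 = 0.38264
  cell (1,a): −0.14·log₂0.14 = 0.39711
  cell (1,b): −0.23·log₂0.23 = 0.48767
Sum = 1.7674 bits.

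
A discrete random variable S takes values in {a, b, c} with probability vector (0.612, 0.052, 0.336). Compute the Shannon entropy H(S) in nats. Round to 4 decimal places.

0.8207 nats

H(S) = −Σ p·ln p.
  −(0.612)·ln(0.612) = 0.30051
  −(0.052)·ln(0.052) = 0.15374
  −(0.336)·ln(0.336) = 0.36646
Sum: 0.30051 + 0.15374 + 0.36646 = 0.8207 nats.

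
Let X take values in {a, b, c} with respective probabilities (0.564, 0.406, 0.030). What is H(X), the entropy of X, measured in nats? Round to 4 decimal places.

0.7942 nats

H(X) = −Σ p·ln p.
  −(0.564)·ln(0.564) = 0.32300
  −(0.406)·ln(0.406) = 0.36597
  −(0.030)·ln(0.030) = 0.10520
Sum: 0.32300 + 0.36597 + 0.10520 = 0.7942 nats.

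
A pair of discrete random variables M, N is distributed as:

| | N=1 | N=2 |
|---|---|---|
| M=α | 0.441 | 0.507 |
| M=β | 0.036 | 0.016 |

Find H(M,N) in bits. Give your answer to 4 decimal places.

1.2858 bits

H(M,N) = −Σ p(x,y)·log₂ p(x,y) over all 4 cells.
  cell (α,1): −0.441·log₂0.441 = 0.52089
  cell (α,2): −0.507·log₂0.507 = 0.49683
  cell (β,1): −0.036·log₂0.036 = 0.17265
  cell (β,2): −0.016·log₂0.016 = 0.09545
Sum = 1.2858 bits.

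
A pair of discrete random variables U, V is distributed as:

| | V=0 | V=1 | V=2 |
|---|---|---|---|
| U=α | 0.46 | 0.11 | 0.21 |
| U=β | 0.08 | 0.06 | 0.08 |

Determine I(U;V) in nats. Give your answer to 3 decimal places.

0.019 nats

Marginals: p(U) = (0.7800, 0.2200), p(V) = (0.5400, 0.1700, 0.2900).
I(U;V) = Σ p(x,y)·ln[p(x,y)/(p(x)p(y))].
  (α,0): 0.46·ln(1.0921) = 0.0405
  (α,1): 0.11·ln(0.8296) = -0.0206
  (α,2): 0.21·ln(0.9284) = -0.0156
  (β,0): 0.08·ln(0.6734) = -0.0316
  (β,1): 0.06·ln(1.6043) = 0.0284
  (β,2): 0.08·ln(1.2539) = 0.0181
Sum = 0.019 nats.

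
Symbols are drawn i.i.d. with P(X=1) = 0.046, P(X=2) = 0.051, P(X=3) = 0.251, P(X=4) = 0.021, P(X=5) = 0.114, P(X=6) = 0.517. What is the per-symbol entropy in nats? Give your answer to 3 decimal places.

1.310 nats

H(X) = −Σ p·ln p.
  −(0.046)·ln(0.046) = 0.1416
  −(0.051)·ln(0.051) = 0.1518
  −(0.251)·ln(0.251) = 0.3470
  −(0.021)·ln(0.021) = 0.0811
  −(0.114)·ln(0.114) = 0.2476
  −(0.517)·ln(0.517) = 0.3411
Sum: 0.1416 + 0.1518 + 0.3470 + 0.0811 + 0.2476 + 0.3411 = 1.310 nats.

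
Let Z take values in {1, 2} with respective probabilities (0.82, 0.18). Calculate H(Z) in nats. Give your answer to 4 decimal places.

H(Z) = −Σ p·ln p.
  −(0.82)·ln(0.82) = 0.16273
  −(0.18)·ln(0.18) = 0.30866
Sum: 0.16273 + 0.30866 = 0.4714 nats.

0.4714 nats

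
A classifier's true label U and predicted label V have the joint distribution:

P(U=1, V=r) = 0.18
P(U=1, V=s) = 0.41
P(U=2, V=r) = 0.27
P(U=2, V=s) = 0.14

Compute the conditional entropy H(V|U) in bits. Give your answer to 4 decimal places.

Chain rule: H(V|U) = H(U,V) − H(U).
Marginals: p(U) = (0.5900, 0.4100), p(V) = (0.4500, 0.5500).
H(U,V) = 1.8798 bits; H(U) = 0.9765 bits.
H(V|U) = 1.8798 − 0.9765 = 0.9033 bits.

0.9033 bits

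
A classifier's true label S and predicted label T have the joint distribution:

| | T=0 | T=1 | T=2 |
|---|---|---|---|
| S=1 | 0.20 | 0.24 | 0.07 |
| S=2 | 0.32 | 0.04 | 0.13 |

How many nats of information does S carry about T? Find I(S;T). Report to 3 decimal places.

Marginals: p(S) = (0.5100, 0.4900), p(T) = (0.5200, 0.2800, 0.2000).
I(S;T) = H(S) + H(T) − H(S,T).
H(S) = 0.6929, H(T) = 1.0184, H(S,T) = 1.6091.
I(S;T) = 0.6929 + 1.0184 − 1.6091 = 0.102 nats.

0.102 nats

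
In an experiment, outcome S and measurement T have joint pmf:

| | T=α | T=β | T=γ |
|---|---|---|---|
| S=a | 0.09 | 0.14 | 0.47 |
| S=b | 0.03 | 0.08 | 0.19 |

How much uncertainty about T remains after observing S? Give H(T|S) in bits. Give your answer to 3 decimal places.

Marginals: p(S) = (0.7000, 0.3000), p(T) = (0.1200, 0.2200, 0.6600).
H(T|S) = Σ p(S) · H(T|S=·).
  S=a: p=0.7000, H(T|S=a) = 1.2307
  S=b: p=0.3000, H(T|S=b) = 1.2580
Weighted sum = 1.239 bits.

1.239 bits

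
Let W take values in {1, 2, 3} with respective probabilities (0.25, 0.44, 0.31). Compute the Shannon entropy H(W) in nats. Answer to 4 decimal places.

H(W) = −Σ p·ln p.
  −(0.25)·ln(0.25) = 0.34657
  −(0.44)·ln(0.44) = 0.36123
  −(0.31)·ln(0.31) = 0.36307
Sum: 0.34657 + 0.36123 + 0.36307 = 1.0709 nats.

1.0709 nats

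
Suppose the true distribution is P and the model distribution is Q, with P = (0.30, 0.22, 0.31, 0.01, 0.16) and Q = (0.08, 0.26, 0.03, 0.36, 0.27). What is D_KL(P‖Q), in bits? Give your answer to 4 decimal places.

1.3910 bits

D(P‖Q) = Σ p·log₂(p/q).
  0.30·log₂(0.30/0.08) = 0.57207
  0.22·log₂(0.22/0.26) = -0.05302
  0.31·log₂(0.31/0.03) = 1.04446
  0.01·log₂(0.01/0.36) = -0.05170
  0.16·log₂(0.16/0.27) = -0.12078
D(P‖Q) = 1.3910 bits.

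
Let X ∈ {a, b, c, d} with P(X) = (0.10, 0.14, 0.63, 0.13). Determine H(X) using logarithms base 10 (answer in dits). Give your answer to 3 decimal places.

0.461 dits

H(X) = −Σ p·log₁₀ p.
  −(0.10)·log₁₀(0.10) = 0.1000
  −(0.14)·log₁₀(0.14) = 0.1195
  −(0.63)·log₁₀(0.63) = 0.1264
  −(0.13)·log₁₀(0.13) = 0.1152
Sum: 0.1000 + 0.1195 + 0.1264 + 0.1152 = 0.461 dits.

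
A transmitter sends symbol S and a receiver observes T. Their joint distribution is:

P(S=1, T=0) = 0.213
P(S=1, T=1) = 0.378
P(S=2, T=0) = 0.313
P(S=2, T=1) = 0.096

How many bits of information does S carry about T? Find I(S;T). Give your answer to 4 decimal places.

Marginals: p(S) = (0.5910, 0.4090), p(T) = (0.5260, 0.4740).
I(S;T) = Σ p(x,y)·log₂[p(x,y)/(p(x)p(y))].
  (1,0): 0.213·log₂(0.6852) = -0.11618
  (1,1): 0.378·log₂(1.3494) = 0.16340
  (2,0): 0.313·log₂(1.4549) = 0.16931
  (2,1): 0.096·log₂(0.4952) = -0.09734
Sum = 0.1192 bits.

0.1192 bits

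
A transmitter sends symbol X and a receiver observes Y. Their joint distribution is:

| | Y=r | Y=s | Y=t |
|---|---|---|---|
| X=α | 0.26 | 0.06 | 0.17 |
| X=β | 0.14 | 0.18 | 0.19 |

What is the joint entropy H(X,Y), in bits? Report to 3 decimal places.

2.481 bits

H(X,Y) = −Σ p(x,y)·log₂ p(x,y) over all 6 cells.
  cell (α,r): −0.26·log₂0.26 = 0.5053
  cell (α,s): −0.06·log₂0.06 = 0.2435
  cell (α,t): −0.17·log₂0.17 = 0.4346
  cell (β,r): −0.14·log₂0.14 = 0.3971
  cell (β,s): −0.18·log₂0.18 = 0.4453
  cell (β,t): −0.19·log₂0.19 = 0.4552
Sum = 2.481 bits.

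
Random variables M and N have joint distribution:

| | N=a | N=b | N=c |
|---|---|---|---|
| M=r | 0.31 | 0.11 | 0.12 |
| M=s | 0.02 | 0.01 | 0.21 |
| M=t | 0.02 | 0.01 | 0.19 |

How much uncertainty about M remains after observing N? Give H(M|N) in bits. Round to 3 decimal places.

1.125 bits

Marginals: p(M) = (0.5400, 0.2400, 0.2200), p(N) = (0.3500, 0.1300, 0.5200).
H(M|N) = Σ p(N) · H(M|N=·).
  N=a: p=0.3500, H(M|N=a) = 0.6270
  N=b: p=0.1300, H(M|N=b) = 0.7732
  N=c: p=0.5200, H(M|N=c) = 1.5472
Weighted sum = 1.125 bits.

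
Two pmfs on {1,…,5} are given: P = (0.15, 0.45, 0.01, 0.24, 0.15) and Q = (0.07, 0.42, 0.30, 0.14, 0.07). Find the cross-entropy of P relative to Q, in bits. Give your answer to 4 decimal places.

2.4123 bits

H(P,Q) = −Σ p·log₂ q.
  −0.15·log₂(0.07) = 0.57548
  −0.45·log₂(0.42) = 0.56319
  −0.01·log₂(0.30) = 0.01737
  −0.24·log₂(0.14) = 0.68076
  −0.15·log₂(0.07) = 0.57548
H(P,Q) = 2.4123 bits.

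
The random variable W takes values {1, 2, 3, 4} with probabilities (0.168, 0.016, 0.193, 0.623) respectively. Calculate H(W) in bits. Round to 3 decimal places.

1.411 bits

H(W) = −Σ p·log₂ p.
  −(0.168)·log₂(0.168) = 0.4323
  −(0.016)·log₂(0.016) = 0.0955
  −(0.193)·log₂(0.193) = 0.4581
  −(0.623)·log₂(0.623) = 0.4253
Sum: 0.4323 + 0.0955 + 0.4581 + 0.4253 = 1.411 bits.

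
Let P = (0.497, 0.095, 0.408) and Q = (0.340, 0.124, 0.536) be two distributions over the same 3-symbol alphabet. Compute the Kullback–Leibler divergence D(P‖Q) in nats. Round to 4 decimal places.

D(P‖Q) = Σ p·ln(p/q).
  0.497·ln(0.497/0.340) = 0.18868
  0.095·ln(0.095/0.124) = -0.02531
  0.408·ln(0.408/0.536) = -0.11133
D(P‖Q) = 0.0520 nats.

0.0520 nats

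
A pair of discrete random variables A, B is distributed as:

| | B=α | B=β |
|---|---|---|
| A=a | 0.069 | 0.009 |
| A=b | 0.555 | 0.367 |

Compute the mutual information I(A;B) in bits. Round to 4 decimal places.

0.0208 bits

Marginals: p(A) = (0.0780, 0.9220), p(B) = (0.6240, 0.3760).
I(A;B) = Σ p(x,y)·log₂[p(x,y)/(p(x)p(y))].
  (a,α): 0.069·log₂(1.4177) = 0.03474
  (a,β): 0.009·log₂(0.3069) = -0.01534
  (b,α): 0.555·log₂(0.9647) = -0.02880
  (b,β): 0.367·log₂(1.0586) = 0.03017
Sum = 0.0208 bits.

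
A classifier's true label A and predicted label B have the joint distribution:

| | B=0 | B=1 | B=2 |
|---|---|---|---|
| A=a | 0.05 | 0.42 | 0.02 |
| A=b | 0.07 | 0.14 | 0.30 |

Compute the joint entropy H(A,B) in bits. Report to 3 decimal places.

2.041 bits

H(A,B) = −Σ p(x,y)·log₂ p(x,y) over all 6 cells.
  cell (a,0): −0.05·log₂0.05 = 0.2161
  cell (a,1): −0.42·log₂0.42 = 0.5256
  cell (a,2): −0.02·log₂0.02 = 0.1129
  cell (b,0): −0.07·log₂0.07 = 0.2686
  cell (b,1): −0.14·log₂0.14 = 0.3971
  cell (b,2): −0.30·log₂0.30 = 0.5211
Sum = 2.041 bits.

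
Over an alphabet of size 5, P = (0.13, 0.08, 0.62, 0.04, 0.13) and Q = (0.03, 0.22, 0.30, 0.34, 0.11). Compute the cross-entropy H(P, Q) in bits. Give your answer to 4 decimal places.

2.3856 bits

H(P,Q) = −Σ p·log₂ q.
  −0.13·log₂(0.03) = 0.65766
  −0.08·log₂(0.22) = 0.17475
  −0.62·log₂(0.30) = 1.07692
  −0.04·log₂(0.34) = 0.06226
  −0.13·log₂(0.11) = 0.41398
H(P,Q) = 2.3856 bits.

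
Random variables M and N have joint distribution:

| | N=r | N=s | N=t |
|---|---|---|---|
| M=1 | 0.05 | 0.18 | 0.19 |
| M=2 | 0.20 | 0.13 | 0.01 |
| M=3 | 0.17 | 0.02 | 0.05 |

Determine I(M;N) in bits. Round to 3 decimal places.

0.309 bits

Marginals: p(M) = (0.4200, 0.3400, 0.2400), p(N) = (0.4200, 0.3300, 0.2500).
I(M;N) = H(M) + H(N) − H(M,N).
H(M) = 1.5490, H(N) = 1.5535, H(M,N) = 2.7937.
I(M;N) = 1.5490 + 1.5535 − 2.7937 = 0.309 bits.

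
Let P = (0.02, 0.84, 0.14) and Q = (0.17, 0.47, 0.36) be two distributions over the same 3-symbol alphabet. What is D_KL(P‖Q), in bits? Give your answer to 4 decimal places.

0.4512 bits

D(P‖Q) = Σ p·log₂(p/q).
  0.02·log₂(0.02/0.17) = -0.06175
  0.84·log₂(0.84/0.47) = 0.70369
  0.14·log₂(0.14/0.36) = -0.19076
D(P‖Q) = 0.4512 bits.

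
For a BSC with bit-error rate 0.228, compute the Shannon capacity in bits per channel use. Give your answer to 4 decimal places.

Binary symmetric channel: C = 1 − h₂(ε) where h₂ is the binary entropy function.
h₂(0.228) = −0.228·log₂0.228 − 0.772·log₂0.772 = 0.7745.
C = 1 − 0.7745 = 0.2255 bits per channel use.

0.2255 bits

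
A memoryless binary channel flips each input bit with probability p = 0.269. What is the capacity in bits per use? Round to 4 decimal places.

Binary symmetric channel: C = 1 − h₂(ε) where h₂ is the binary entropy function.
h₂(0.269) = −0.269·log₂0.269 − 0.731·log₂0.731 = 0.8400.
C = 1 − 0.8400 = 0.1600 bits per channel use.

0.1600 bits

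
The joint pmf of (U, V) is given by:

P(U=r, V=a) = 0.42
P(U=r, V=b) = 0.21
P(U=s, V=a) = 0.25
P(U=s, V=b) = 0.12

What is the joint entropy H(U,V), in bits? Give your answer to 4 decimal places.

1.8655 bits

H(U,V) = −Σ p(x,y)·log₂ p(x,y) over all 4 cells.
  cell (r,a): −0.42·log₂0.42 = 0.52565
  cell (r,b): −0.21·log₂0.21 = 0.47282
  cell (s,a): −0.25·log₂0.25 = 0.50000
  cell (s,b): −0.12·log₂0.12 = 0.36707
Sum = 1.8655 bits.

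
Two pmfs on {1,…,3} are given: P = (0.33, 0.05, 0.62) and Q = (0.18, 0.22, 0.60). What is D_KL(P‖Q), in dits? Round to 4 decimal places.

0.0635 dits

D(P‖Q) = Σ p·log₁₀(p/q).
  0.33·log₁₀(0.33/0.18) = 0.08687
  0.05·log₁₀(0.05/0.22) = -0.03217
  0.62·log₁₀(0.62/0.60) = 0.00883
D(P‖Q) = 0.0635 dits.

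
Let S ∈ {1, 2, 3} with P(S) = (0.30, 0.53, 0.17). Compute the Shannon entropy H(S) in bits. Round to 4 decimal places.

H(S) = −Σ p·log₂ p.
  −(0.30)·log₂(0.30) = 0.52109
  −(0.53)·log₂(0.53) = 0.48545
  −(0.17)·log₂(0.17) = 0.43459
Sum: 0.52109 + 0.48545 + 0.43459 = 1.4411 bits.

1.4411 bits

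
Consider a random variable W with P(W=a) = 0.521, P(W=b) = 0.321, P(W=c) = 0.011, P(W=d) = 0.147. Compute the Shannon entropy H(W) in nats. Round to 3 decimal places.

1.036 nats

H(W) = −Σ p·ln p.
  −(0.521)·ln(0.521) = 0.3397
  −(0.321)·ln(0.321) = 0.3648
  −(0.011)·ln(0.011) = 0.0496
  −(0.147)·ln(0.147) = 0.2818
Sum: 0.3397 + 0.3648 + 0.0496 + 0.2818 = 1.036 nats.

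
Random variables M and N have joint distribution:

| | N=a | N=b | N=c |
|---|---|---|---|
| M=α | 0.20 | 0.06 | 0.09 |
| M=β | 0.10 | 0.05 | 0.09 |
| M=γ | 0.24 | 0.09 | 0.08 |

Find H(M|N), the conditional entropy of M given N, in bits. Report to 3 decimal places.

Chain rule: H(M|N) = H(M,N) − H(N).
Marginals: p(M) = (0.3500, 0.2400, 0.4100), p(N) = (0.5400, 0.2000, 0.2600).
H(M,N) = 2.9798 bits; H(N) = 1.4497 bits.
H(M|N) = 2.9798 − 1.4497 = 1.530 bits.

1.530 bits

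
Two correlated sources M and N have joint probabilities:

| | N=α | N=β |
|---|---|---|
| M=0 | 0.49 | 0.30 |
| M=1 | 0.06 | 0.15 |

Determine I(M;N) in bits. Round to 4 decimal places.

Marginals: p(M) = (0.7900, 0.2100), p(N) = (0.5500, 0.4500).
I(M;N) = Σ p(x,y)·log₂[p(x,y)/(p(x)p(y))].
  (0,α): 0.49·log₂(1.1277) = 0.08498
  (0,β): 0.30·log₂(0.8439) = -0.07347
  (1,α): 0.06·log₂(0.5195) = -0.05669
  (1,β): 0.15·log₂(1.5873) = 0.09999
Sum = 0.0548 bits.

0.0548 bits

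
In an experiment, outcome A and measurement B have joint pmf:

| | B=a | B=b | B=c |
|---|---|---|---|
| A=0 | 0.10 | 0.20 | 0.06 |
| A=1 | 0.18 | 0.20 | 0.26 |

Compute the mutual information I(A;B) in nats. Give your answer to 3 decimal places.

Marginals: p(A) = (0.3600, 0.6400), p(B) = (0.2800, 0.4000, 0.3200).
I(A;B) = H(A) + H(B) − H(A,B).
H(A) = 0.6534, H(B) = 1.0876, H(A,B) = 1.7017.
I(A;B) = 0.6534 + 1.0876 − 1.7017 = 0.039 nats.

0.039 nats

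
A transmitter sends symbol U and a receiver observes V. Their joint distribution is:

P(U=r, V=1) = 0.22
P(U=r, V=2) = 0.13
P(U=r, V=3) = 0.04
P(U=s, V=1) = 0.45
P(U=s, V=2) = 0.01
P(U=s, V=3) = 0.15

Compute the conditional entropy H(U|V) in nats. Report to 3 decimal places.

0.558 nats

Marginals: p(U) = (0.3900, 0.6100), p(V) = (0.6700, 0.1400, 0.1900).
H(U|V) = Σ p(V) · H(U|V=·).
  V=1: p=0.6700, H(U|V=1) = 0.6330
  V=2: p=0.1400, H(U|V=2) = 0.2573
  V=3: p=0.1900, H(U|V=3) = 0.5147
Weighted sum = 0.558 nats.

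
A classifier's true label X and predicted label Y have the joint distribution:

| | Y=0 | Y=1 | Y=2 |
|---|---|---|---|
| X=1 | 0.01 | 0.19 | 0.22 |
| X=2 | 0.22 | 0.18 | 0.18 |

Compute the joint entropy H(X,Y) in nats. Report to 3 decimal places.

H(X,Y) = −Σ p(x,y)·ln p(x,y) over all 6 cells.
  cell (1,0): −0.01·ln0.01 = 0.0461
  cell (1,1): −0.19·ln0.19 = 0.3155
  cell (1,2): −0.22·ln0.22 = 0.3331
  cell (2,0): −0.22·ln0.22 = 0.3331
  cell (2,1): −0.18·ln0.18 = 0.3087
  cell (2,2): −0.18·ln0.18 = 0.3087
Sum = 1.645 nats.

1.645 nats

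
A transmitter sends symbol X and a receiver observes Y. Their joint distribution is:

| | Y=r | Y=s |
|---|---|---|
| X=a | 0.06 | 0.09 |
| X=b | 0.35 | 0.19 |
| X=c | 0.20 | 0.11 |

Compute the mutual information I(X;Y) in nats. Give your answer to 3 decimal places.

Marginals: p(X) = (0.1500, 0.5400, 0.3100), p(Y) = (0.6100, 0.3900).
I(X;Y) = H(X) + H(Y) − H(X,Y).
H(X) = 0.9804, H(Y) = 0.6687, H(X,Y) = 1.6332.
I(X;Y) = 0.9804 + 0.6687 − 1.6332 = 0.016 nats.

0.016 nats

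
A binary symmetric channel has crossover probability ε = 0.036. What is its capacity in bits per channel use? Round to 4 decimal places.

0.7764 bits

Binary symmetric channel: C = 1 − h₂(ε) where h₂ is the binary entropy function.
h₂(0.036) = −0.036·log₂0.036 − 0.964·log₂0.964 = 0.2236.
C = 1 − 0.2236 = 0.7764 bits per channel use.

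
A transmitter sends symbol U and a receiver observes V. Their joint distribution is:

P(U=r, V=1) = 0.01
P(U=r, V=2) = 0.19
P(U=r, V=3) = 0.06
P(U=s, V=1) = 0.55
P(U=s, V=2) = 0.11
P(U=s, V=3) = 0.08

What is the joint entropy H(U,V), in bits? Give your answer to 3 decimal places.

1.881 bits

H(U,V) = −Σ p(x,y)·log₂ p(x,y) over all 6 cells.
  cell (r,1): −0.01·log₂0.01 = 0.0664
  cell (r,2): −0.19·log₂0.19 = 0.4552
  cell (r,3): −0.06·log₂0.06 = 0.2435
  cell (s,1): −0.55·log₂0.55 = 0.4744
  cell (s,2): −0.11·log₂0.11 = 0.3503
  cell (s,3): −0.08·log₂0.08 = 0.2915
Sum = 1.881 bits.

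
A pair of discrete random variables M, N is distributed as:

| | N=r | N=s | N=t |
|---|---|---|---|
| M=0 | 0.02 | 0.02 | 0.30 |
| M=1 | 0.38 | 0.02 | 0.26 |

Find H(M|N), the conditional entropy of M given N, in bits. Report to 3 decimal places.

0.712 bits

Chain rule: H(M|N) = H(M,N) − H(N).
Marginals: p(M) = (0.3400, 0.6600), p(N) = (0.4000, 0.0400, 0.5600).
H(M,N) = 1.8955 bits; H(N) = 1.1830 bits.
H(M|N) = 1.8955 − 1.1830 = 0.712 bits.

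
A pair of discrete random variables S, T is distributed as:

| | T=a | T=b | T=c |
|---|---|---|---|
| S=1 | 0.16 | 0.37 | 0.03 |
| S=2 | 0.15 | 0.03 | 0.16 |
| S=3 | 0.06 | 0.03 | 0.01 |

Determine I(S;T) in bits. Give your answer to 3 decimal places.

0.296 bits

Marginals: p(S) = (0.5600, 0.3400, 0.1000), p(T) = (0.3700, 0.4300, 0.2000).
I(S;T) = Σ p(x,y)·log₂[p(x,y)/(p(x)p(y))].
  (1,a): 0.16·log₂(0.7722) = -0.0597
  (1,b): 0.37·log₂(1.5365) = 0.2293
  (1,c): 0.03·log₂(0.2679) = -0.0570
  (2,a): 0.15·log₂(1.1924) = 0.0381
  (2,b): 0.03·log₂(0.2052) = -0.0685
  (2,c): 0.16·log₂(2.3529) = 0.1975
  (3,a): 0.06·log₂(1.6216) = 0.0418
  (3,b): 0.03·log₂(0.6977) = -0.0156
  (3,c): 0.01·log₂(0.5000) = -0.0100
Sum = 0.296 bits.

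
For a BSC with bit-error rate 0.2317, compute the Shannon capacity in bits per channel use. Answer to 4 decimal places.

Binary symmetric channel: C = 1 − h₂(ε) where h₂ is the binary entropy function.
h₂(0.2317) = −0.2317·log₂0.2317 − 0.7683·log₂0.7683 = 0.7810.
C = 1 − 0.7810 = 0.2190 bits per channel use.

0.2190 bits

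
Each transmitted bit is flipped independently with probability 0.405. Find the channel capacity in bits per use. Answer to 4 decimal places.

0.0262 bits

Binary symmetric channel: C = 1 − h₂(ε) where h₂ is the binary entropy function.
h₂(0.405) = −0.405·log₂0.405 − 0.595·log₂0.595 = 0.9738.
C = 1 − 0.9738 = 0.0262 bits per channel use.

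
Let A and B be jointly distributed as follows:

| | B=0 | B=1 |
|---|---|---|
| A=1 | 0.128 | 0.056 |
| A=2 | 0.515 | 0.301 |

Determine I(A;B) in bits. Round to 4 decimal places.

Marginals: p(A) = (0.1840, 0.8160), p(B) = (0.6430, 0.3570).
I(A;B) = H(A) + H(B) − H(A,B).
H(A) = 0.6887, H(B) = 0.9402, H(A,B) = 1.6269.
I(A;B) = 0.6887 + 0.9402 − 1.6269 = 0.0020 bits.

0.0020 bits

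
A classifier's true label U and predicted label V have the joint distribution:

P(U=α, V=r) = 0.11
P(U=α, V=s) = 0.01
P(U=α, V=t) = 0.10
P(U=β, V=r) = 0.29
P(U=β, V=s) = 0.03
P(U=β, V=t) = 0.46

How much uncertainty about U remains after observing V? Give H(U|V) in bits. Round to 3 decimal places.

0.751 bits

Marginals: p(U) = (0.2200, 0.7800), p(V) = (0.4000, 0.0400, 0.5600).
H(U|V) = Σ p(V) · H(U|V=·).
  V=r: p=0.4000, H(U|V=r) = 0.8485
  V=s: p=0.0400, H(U|V=s) = 0.8113
  V=t: p=0.5600, H(U|V=t) = 0.6769
Weighted sum = 0.751 bits.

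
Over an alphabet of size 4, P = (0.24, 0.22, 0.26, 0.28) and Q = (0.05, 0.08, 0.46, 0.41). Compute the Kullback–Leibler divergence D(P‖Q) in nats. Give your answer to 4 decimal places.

0.3439 nats

D(P‖Q) = Σ p·ln(p/q).
  0.24·ln(0.24/0.05) = 0.37647
  0.22·ln(0.22/0.08) = 0.22255
  0.26·ln(0.26/0.46) = -0.14834
  0.28·ln(0.28/0.41) = -0.10678
D(P‖Q) = 0.3439 nats.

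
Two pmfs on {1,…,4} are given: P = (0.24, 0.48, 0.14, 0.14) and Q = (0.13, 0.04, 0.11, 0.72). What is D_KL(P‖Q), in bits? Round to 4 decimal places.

1.6510 bits

D(P‖Q) = Σ p·log₂(p/q).
  0.24·log₂(0.24/0.13) = 0.21229
  0.48·log₂(0.48/0.04) = 1.72078
  0.14·log₂(0.14/0.11) = 0.04871
  0.14·log₂(0.14/0.72) = -0.33076
D(P‖Q) = 1.6510 bits.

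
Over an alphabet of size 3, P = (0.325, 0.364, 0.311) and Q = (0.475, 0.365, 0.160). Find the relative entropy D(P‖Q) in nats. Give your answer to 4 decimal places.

D(P‖Q) = Σ p·ln(p/q).
  0.325·ln(0.325/0.475) = -0.12333
  0.364·ln(0.364/0.365) = -0.00100
  0.311·ln(0.311/0.160) = 0.20670
D(P‖Q) = 0.0824 nats.

0.0824 nats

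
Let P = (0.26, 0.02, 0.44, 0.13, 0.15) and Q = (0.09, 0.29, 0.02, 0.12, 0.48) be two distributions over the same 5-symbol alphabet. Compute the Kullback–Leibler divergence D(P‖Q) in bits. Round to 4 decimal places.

2.0462 bits

D(P‖Q) = Σ p·log₂(p/q).
  0.26·log₂(0.26/0.09) = 0.39793
  0.02·log₂(0.02/0.29) = -0.07716
  0.44·log₂(0.44/0.02) = 1.96215
  0.13·log₂(0.13/0.12) = 0.01501
  0.15·log₂(0.15/0.48) = -0.25171
D(P‖Q) = 2.0462 bits.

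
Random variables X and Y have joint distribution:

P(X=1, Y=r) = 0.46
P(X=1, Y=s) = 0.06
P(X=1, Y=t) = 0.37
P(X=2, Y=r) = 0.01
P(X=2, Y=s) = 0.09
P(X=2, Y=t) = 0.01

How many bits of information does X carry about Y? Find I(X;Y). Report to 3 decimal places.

0.218 bits

Marginals: p(X) = (0.8900, 0.1100), p(Y) = (0.4700, 0.1500, 0.3800).
I(X;Y) = Σ p(x,y)·log₂[p(x,y)/(p(x)p(y))].
  (1,r): 0.46·log₂(1.0997) = 0.0631
  (1,s): 0.06·log₂(0.4494) = -0.0692
  (1,t): 0.37·log₂(1.0940) = 0.0480
  (2,r): 0.01·log₂(0.1934) = -0.0237
  (2,s): 0.09·log₂(5.4545) = 0.2203
  (2,t): 0.01·log₂(0.2392) = -0.0206
Sum = 0.218 bits.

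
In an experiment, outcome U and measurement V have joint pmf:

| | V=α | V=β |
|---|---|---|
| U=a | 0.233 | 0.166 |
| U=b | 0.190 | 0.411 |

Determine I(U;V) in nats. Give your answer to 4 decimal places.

Marginals: p(U) = (0.3990, 0.6010), p(V) = (0.4230, 0.5770).
I(U;V) = H(U) + H(V) − H(U,V).
H(U) = 0.6726, H(V) = 0.6812, H(U,V) = 1.3185.
I(U;V) = 0.6726 + 0.6812 − 1.3185 = 0.0353 nats.

0.0353 nats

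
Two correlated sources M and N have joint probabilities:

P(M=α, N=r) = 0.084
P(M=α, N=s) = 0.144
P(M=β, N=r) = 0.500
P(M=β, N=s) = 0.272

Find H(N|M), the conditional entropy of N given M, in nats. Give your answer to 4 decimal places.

0.6510 nats

Marginals: p(M) = (0.2280, 0.7720), p(N) = (0.5840, 0.4160).
H(N|M) = Σ p(M) · H(N|M=·).
  M=α: p=0.2280, H(N|M=α) = 0.6581
  M=β: p=0.7720, H(N|M=β) = 0.6489
Weighted sum = 0.6510 nats.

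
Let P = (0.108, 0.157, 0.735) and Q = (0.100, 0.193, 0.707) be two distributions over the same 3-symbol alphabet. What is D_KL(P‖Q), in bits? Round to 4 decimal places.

0.0064 bits

D(P‖Q) = Σ p·log₂(p/q).
  0.108·log₂(0.108/0.100) = 0.01199
  0.157·log₂(0.157/0.193) = -0.04676
  0.735·log₂(0.735/0.707) = 0.04119
D(P‖Q) = 0.0064 bits.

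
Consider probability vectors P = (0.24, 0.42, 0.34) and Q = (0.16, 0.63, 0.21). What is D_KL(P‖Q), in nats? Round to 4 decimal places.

D(P‖Q) = Σ p·ln(p/q).
  0.24·ln(0.24/0.16) = 0.09731
  0.42·ln(0.42/0.63) = -0.17030
  0.34·ln(0.34/0.21) = 0.16382
D(P‖Q) = 0.0908 nats.

0.0908 nats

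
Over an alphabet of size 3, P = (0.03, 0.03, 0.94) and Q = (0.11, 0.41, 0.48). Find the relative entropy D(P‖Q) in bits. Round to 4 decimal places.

D(P‖Q) = Σ p·log₂(p/q).
  0.03·log₂(0.03/0.11) = -0.05623
  0.03·log₂(0.03/0.41) = -0.11318
  0.94·log₂(0.94/0.48) = 0.91145
D(P‖Q) = 0.7420 bits.

0.7420 bits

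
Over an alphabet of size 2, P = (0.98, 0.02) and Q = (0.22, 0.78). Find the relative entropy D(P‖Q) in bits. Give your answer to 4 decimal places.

D(P‖Q) = Σ p·log₂(p/q).
  0.98·log₂(0.98/0.22) = 2.11217
  0.02·log₂(0.02/0.78) = -0.10571
D(P‖Q) = 2.0065 bits.

2.0065 bits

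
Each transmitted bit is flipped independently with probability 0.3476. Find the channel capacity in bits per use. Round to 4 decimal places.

Binary symmetric channel: C = 1 − h₂(ε) where h₂ is the binary entropy function.
h₂(0.3476) = −0.3476·log₂0.3476 − 0.6524·log₂0.6524 = 0.9319.
C = 1 − 0.9319 = 0.0681 bits per channel use.

0.0681 bits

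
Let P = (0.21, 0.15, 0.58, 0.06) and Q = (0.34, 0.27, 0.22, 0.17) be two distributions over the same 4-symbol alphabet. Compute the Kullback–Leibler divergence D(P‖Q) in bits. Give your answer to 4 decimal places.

D(P‖Q) = Σ p·log₂(p/q).
  0.21·log₂(0.21/0.34) = -0.14598
  0.15·log₂(0.15/0.27) = -0.12720
  0.58·log₂(0.58/0.22) = 0.81116
  0.06·log₂(0.06/0.17) = -0.09015
D(P‖Q) = 0.4478 bits.

0.4478 bits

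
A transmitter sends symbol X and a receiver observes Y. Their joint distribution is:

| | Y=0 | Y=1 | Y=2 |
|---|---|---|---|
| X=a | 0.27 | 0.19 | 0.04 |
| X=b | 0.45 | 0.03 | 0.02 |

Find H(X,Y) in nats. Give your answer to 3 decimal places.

1.341 nats

H(X,Y) = −Σ p(x,y)·ln p(x,y) over all 6 cells.
  cell (a,0): −0.27·ln0.27 = 0.3535
  cell (a,1): −0.19·ln0.19 = 0.3155
  cell (a,2): −0.04·ln0.04 = 0.1288
  cell (b,0): −0.45·ln0.45 = 0.3593
  cell (b,1): −0.03·ln0.03 = 0.1052
  cell (b,2): −0.02·ln0.02 = 0.0782
Sum = 1.341 nats.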